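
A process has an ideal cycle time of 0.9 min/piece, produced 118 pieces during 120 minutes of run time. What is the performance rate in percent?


Formula: Performance = (Ideal CT * Total Count) / Run Time * 100
Ideal output time = 0.9 * 118 = 106.2 min
Performance = 106.2 / 120 * 100 = 88.5%

88.5%


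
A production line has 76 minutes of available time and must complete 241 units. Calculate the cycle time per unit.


Formula: CT = Available Time / Number of Units
CT = 76 min / 241 units
CT = 0.32 min/unit

0.32 min/unit


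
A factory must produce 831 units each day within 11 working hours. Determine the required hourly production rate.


Formula: Production Rate = Daily Demand / Available Hours
Rate = 831 units/day / 11 hours/day
Rate = 75.5 units/hour

75.5 units/hour


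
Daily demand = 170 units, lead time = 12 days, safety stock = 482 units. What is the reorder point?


Formula: ROP = (Daily Demand * Lead Time) + Safety Stock
Demand during lead time = 170 * 12 = 2040 units
ROP = 2040 + 482 = 2522 units

2522 units


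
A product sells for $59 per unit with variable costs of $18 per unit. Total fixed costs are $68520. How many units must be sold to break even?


Formula: BEQ = Fixed Costs / (Price - Variable Cost)
Contribution margin = $59 - $18 = $41/unit
BEQ = ceil($68520 / $41/unit) = ceil(1671.22) = 1672 units

1672 units


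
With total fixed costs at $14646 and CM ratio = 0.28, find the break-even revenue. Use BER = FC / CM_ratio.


Formula: BER = Fixed Costs / Contribution Margin Ratio
BER = $14646 / 0.28
BER = $52307.14 (to the nearest cent)

$52307.14


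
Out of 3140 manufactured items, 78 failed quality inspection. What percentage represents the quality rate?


Formula: Quality Rate = Good Pieces / Total Pieces * 100
Good pieces = 3140 - 78 = 3062
QR = 3062 / 3140 * 100 = 97.5%

97.5%


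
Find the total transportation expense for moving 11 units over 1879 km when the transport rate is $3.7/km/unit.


TC = dist * cost * units = 1879 * 3.7 * 11 = $76475.30

$76475.30


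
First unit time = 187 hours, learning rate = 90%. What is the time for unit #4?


Formula: T_n = T_1 * (learning_rate)^(log2(n)) where learning_rate = rate/100
Doublings = log2(4) = 2
T_n = 187 * 0.9^2
T_n = 187 * 0.81 = 151.5 hours

151.5 hours


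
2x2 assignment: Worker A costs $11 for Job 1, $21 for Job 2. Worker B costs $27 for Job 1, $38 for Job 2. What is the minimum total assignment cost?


Option 1: A->1 + B->2 = $11 + $38 = $49
Option 2: A->2 + B->1 = $21 + $27 = $48
Min cost = min($49, $48) = $48

$48


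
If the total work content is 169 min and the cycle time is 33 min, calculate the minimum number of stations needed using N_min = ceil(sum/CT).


Formula: N_min = ceil(Sum of Task Times / Cycle Time)
N_min = ceil(169 min / 33 min) = ceil(5.1212)
N_min = 6 stations

6


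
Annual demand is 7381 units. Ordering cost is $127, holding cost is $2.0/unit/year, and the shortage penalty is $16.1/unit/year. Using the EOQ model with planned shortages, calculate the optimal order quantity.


Formula: EOQ* = sqrt(2DS/H) * sqrt((H+P)/P)
Base EOQ = sqrt(2*7381*127/2.0) = 968.19 units
Correction = sqrt((2.0+16.1)/16.1) = 1.06029
EOQ* = 968.19 * 1.06029 = 1026.6 units

1026.6 units


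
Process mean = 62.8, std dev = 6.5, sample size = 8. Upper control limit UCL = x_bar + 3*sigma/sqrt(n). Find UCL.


UCL = 62.8 + 3 * 6.5 / sqrt(8)

69.69


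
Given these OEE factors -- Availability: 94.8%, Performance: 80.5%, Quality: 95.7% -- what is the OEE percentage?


Formula: OEE = Availability * Performance * Quality / 10000
A * P = 94.8% * 80.5% / 100 = 76.31%
OEE = 76.31% * 95.7% / 100 = 73.0%

73.0%


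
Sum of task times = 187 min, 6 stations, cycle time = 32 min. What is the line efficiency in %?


Formula: Efficiency = Sum of Task Times / (N_stations * CT) * 100
Total station capacity = 6 stations * 32 min = 192 min
Efficiency = 187 / 192 * 100 = 97.4%

97.4%


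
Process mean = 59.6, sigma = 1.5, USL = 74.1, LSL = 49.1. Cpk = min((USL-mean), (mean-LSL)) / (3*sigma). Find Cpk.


Cpu = (74.1 - 59.6) / (3 * 1.5) = 3.22
Cpl = (59.6 - 49.1) / (3 * 1.5) = 2.33
Cpk = min(3.22, 2.33) = 2.33

2.33


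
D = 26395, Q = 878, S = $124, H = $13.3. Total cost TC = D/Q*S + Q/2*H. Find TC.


TC = 26395/878 * 124 + 878/2 * 13.3

$9566.47


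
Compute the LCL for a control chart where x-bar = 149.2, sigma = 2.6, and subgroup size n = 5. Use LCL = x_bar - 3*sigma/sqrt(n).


LCL = 149.2 - 3 * 2.6 / sqrt(5)

145.71


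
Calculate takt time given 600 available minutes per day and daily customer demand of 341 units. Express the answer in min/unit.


Formula: Takt Time = Available Production Time / Customer Demand
Takt = 600 min/day / 341 units/day
Takt = 1.76 min/unit

1.76 min/unit


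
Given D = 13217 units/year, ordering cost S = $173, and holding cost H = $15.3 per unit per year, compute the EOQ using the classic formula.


Formula: EOQ = sqrt(2 * D * S / H)
Numerator: 2 * 13217 * 173 = 4573082
2DS/H = 4573082 / 15.3 = 298894.2
EOQ = sqrt(298894.2) = 546.7 units

546.7 units


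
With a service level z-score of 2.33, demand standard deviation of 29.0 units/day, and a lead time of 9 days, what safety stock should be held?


Formula: SS = z * sigma_d * sqrt(LT)
sqrt(LT) = sqrt(9) = 3.0
SS = 2.33 * 29.0 * 3.0
SS = 202.7 units

202.7 units


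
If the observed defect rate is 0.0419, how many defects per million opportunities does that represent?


DPMO = defect_rate * 1000000 = 0.0419 * 1000000

41900


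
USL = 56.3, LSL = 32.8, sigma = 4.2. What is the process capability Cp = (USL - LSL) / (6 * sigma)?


Cp = (56.3 - 32.8) / (6 * 4.2)

0.93


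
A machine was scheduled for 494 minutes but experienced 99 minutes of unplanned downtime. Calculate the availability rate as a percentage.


Formula: Availability = (Planned Time - Downtime) / Planned Time * 100
Uptime = 494 - 99 = 395 min
Availability = 395 / 494 * 100 = 80.0%

80.0%


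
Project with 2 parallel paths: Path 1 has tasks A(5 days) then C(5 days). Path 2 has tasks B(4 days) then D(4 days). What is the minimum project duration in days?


Path 1 = 5 + 5 = 10 days
Path 2 = 4 + 4 = 8 days
Duration = max(10, 8) = 10 days

10 days


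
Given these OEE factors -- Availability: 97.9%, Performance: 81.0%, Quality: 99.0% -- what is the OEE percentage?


Formula: OEE = Availability * Performance * Quality / 10000
A * P = 97.9% * 81.0% / 100 = 79.3%
OEE = 79.3% * 99.0% / 100 = 78.5%

78.5%


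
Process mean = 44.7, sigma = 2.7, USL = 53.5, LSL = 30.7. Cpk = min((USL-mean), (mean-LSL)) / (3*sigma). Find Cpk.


Cpu = (53.5 - 44.7) / (3 * 2.7) = 1.09
Cpl = (44.7 - 30.7) / (3 * 2.7) = 1.73
Cpk = min(1.09, 1.73) = 1.09

1.09


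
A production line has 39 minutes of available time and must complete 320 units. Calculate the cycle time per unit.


Formula: CT = Available Time / Number of Units
CT = 39 min / 320 units
CT = 0.12 min/unit

0.12 min/unit


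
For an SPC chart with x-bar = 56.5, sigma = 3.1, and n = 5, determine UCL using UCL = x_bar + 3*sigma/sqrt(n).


UCL = 56.5 + 3 * 3.1 / sqrt(5)

60.66


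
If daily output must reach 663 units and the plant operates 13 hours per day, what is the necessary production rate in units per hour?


Formula: Production Rate = Daily Demand / Available Hours
Rate = 663 units/day / 13 hours/day
Rate = 51.0 units/hour

51.0 units/hour


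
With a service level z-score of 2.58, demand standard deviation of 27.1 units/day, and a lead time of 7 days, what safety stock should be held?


Formula: SS = z * sigma_d * sqrt(LT)
sqrt(LT) = sqrt(7) = 2.6458
SS = 2.58 * 27.1 * 2.6458
SS = 185.0 units

185.0 units


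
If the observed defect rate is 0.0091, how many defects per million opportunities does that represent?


DPMO = defect_rate * 1000000 = 0.0091 * 1000000

9100


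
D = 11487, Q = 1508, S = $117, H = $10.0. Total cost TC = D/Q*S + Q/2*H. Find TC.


TC = 11487/1508 * 117 + 1508/2 * 10.0

$8431.23


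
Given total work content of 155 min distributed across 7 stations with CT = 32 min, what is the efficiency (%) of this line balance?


Formula: Efficiency = Sum of Task Times / (N_stations * CT) * 100
Total station capacity = 7 stations * 32 min = 224 min
Efficiency = 155 / 224 * 100 = 69.2%

69.2%


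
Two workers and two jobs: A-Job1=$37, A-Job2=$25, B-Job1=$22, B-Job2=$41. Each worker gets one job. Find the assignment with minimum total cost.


Option 1: A->1 + B->2 = $37 + $41 = $78
Option 2: A->2 + B->1 = $25 + $22 = $47
Min cost = min($78, $47) = $47

$47


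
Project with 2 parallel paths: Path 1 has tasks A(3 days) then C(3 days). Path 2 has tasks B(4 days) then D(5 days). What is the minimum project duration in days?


Path 1 = 3 + 3 = 6 days
Path 2 = 4 + 5 = 9 days
Duration = max(6, 9) = 9 days

9 days


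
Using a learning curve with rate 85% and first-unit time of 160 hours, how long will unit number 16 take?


Formula: T_n = T_1 * (learning_rate)^(log2(n)) where learning_rate = rate/100
Doublings = log2(16) = 4
T_n = 160 * 0.85^4
T_n = 160 * 0.522 = 83.5 hours

83.5 hours


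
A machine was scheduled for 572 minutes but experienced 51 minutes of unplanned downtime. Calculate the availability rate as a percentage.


Formula: Availability = (Planned Time - Downtime) / Planned Time * 100
Uptime = 572 - 51 = 521 min
Availability = 521 / 572 * 100 = 91.1%

91.1%


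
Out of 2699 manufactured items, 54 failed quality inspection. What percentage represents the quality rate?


Formula: Quality Rate = Good Pieces / Total Pieces * 100
Good pieces = 2699 - 54 = 2645
QR = 2645 / 2699 * 100 = 98.0%

98.0%


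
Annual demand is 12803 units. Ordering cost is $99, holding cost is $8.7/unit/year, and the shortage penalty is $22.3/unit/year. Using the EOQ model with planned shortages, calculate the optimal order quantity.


Formula: EOQ* = sqrt(2DS/H) * sqrt((H+P)/P)
Base EOQ = sqrt(2*12803*99/8.7) = 539.79 units
Correction = sqrt((8.7+22.3)/22.3) = 1.17904
EOQ* = 539.79 * 1.17904 = 636.4 units

636.4 units


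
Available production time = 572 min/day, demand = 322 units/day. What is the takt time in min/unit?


Formula: Takt Time = Available Production Time / Customer Demand
Takt = 572 min/day / 322 units/day
Takt = 1.78 min/unit

1.78 min/unit


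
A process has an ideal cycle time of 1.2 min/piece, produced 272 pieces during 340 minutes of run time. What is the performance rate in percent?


Formula: Performance = (Ideal CT * Total Count) / Run Time * 100
Ideal output time = 1.2 * 272 = 326.4 min
Performance = 326.4 / 340 * 100 = 96.0%

96.0%


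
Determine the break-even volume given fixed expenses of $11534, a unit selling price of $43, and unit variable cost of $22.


Formula: BEQ = Fixed Costs / (Price - Variable Cost)
Contribution margin = $43 - $22 = $21/unit
BEQ = ceil($11534 / $21/unit) = ceil(549.24) = 550 units

550 units


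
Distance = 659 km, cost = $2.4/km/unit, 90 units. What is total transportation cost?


TC = dist * cost * units = 659 * 2.4 * 90 = $142344.00

$142344.00


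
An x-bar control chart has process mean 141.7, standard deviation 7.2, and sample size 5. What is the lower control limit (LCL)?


LCL = 141.7 - 3 * 7.2 / sqrt(5)

132.04


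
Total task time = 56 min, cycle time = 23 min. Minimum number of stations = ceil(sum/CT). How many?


Formula: N_min = ceil(Sum of Task Times / Cycle Time)
N_min = ceil(56 min / 23 min) = ceil(2.4348)
N_min = 3 stations

3


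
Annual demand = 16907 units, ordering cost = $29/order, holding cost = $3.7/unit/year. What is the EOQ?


Formula: EOQ = sqrt(2 * D * S / H)
Numerator: 2 * 16907 * 29 = 980606
2DS/H = 980606 / 3.7 = 265028.6
EOQ = sqrt(265028.6) = 514.8 units

514.8 units


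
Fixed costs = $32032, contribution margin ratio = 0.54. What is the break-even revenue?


Formula: BER = Fixed Costs / Contribution Margin Ratio
BER = $32032 / 0.54
BER = $59318.52 (to the nearest cent)

$59318.52


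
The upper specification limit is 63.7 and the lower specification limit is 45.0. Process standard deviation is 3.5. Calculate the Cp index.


Cp = (63.7 - 45.0) / (6 * 3.5)

0.89


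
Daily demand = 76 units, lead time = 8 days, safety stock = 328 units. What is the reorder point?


Formula: ROP = (Daily Demand * Lead Time) + Safety Stock
Demand during lead time = 76 * 8 = 608 units
ROP = 608 + 328 = 936 units

936 units


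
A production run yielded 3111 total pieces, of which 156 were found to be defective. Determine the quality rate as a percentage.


Formula: Quality Rate = Good Pieces / Total Pieces * 100
Good pieces = 3111 - 156 = 2955
QR = 2955 / 3111 * 100 = 95.0%

95.0%


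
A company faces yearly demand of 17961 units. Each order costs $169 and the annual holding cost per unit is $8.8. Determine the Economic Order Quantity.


Formula: EOQ = sqrt(2 * D * S / H)
Numerator: 2 * 17961 * 169 = 6070818
2DS/H = 6070818 / 8.8 = 689865.7
EOQ = sqrt(689865.7) = 830.6 units

830.6 units


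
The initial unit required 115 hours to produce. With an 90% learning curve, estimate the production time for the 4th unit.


Formula: T_n = T_1 * (learning_rate)^(log2(n)) where learning_rate = rate/100
Doublings = log2(4) = 2
T_n = 115 * 0.9^2
T_n = 115 * 0.81 = 93.2 hours

93.2 hours


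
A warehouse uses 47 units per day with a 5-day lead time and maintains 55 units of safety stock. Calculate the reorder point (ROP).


Formula: ROP = (Daily Demand * Lead Time) + Safety Stock
Demand during lead time = 47 * 5 = 235 units
ROP = 235 + 55 = 290 units

290 units


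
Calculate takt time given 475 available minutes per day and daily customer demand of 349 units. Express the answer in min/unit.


Formula: Takt Time = Available Production Time / Customer Demand
Takt = 475 min/day / 349 units/day
Takt = 1.36 min/unit

1.36 min/unit


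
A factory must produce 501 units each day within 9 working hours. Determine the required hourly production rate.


Formula: Production Rate = Daily Demand / Available Hours
Rate = 501 units/day / 9 hours/day
Rate = 55.7 units/hour

55.7 units/hour


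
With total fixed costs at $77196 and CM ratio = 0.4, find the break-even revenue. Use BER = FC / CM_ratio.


Formula: BER = Fixed Costs / Contribution Margin Ratio
BER = $77196 / 0.4
BER = $192990.00 (to the nearest cent)

$192990.00


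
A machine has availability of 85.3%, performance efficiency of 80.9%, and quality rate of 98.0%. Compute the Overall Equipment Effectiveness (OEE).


Formula: OEE = Availability * Performance * Quality / 10000
A * P = 85.3% * 80.9% / 100 = 69.01%
OEE = 69.01% * 98.0% / 100 = 67.6%

67.6%


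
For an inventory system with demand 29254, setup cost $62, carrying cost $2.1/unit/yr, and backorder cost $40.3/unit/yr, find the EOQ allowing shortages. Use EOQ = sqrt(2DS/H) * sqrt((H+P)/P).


Formula: EOQ* = sqrt(2DS/H) * sqrt((H+P)/P)
Base EOQ = sqrt(2*29254*62/2.1) = 1314.3 units
Correction = sqrt((2.1+40.3)/40.3) = 1.02572
EOQ* = 1314.3 * 1.02572 = 1348.1 units

1348.1 units


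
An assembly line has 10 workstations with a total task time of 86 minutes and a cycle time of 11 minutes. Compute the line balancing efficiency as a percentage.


Formula: Efficiency = Sum of Task Times / (N_stations * CT) * 100
Total station capacity = 10 stations * 11 min = 110 min
Efficiency = 86 / 110 * 100 = 78.2%

78.2%


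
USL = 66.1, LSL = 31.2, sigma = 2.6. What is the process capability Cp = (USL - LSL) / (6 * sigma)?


Cp = (66.1 - 31.2) / (6 * 2.6)

2.24


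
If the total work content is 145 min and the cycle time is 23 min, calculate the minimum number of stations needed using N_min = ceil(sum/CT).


Formula: N_min = ceil(Sum of Task Times / Cycle Time)
N_min = ceil(145 min / 23 min) = ceil(6.3043)
N_min = 7 stations

7


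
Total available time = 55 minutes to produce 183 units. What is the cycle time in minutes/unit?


Formula: CT = Available Time / Number of Units
CT = 55 min / 183 units
CT = 0.3 min/unit

0.3 min/unit


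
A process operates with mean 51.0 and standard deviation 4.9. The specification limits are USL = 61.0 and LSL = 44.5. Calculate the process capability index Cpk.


Cpu = (61.0 - 51.0) / (3 * 4.9) = 0.68
Cpl = (51.0 - 44.5) / (3 * 4.9) = 0.44
Cpk = min(0.68, 0.44) = 0.44

0.44


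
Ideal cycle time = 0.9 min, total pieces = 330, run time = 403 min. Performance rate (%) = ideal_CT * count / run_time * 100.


Formula: Performance = (Ideal CT * Total Count) / Run Time * 100
Ideal output time = 0.9 * 330 = 297.0 min
Performance = 297.0 / 403 * 100 = 73.7%

73.7%


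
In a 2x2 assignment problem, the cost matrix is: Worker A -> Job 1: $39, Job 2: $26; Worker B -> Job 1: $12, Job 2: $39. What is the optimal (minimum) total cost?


Option 1: A->1 + B->2 = $39 + $39 = $78
Option 2: A->2 + B->1 = $26 + $12 = $38
Min cost = min($78, $38) = $38

$38


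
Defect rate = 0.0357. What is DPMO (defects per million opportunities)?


DPMO = defect_rate * 1000000 = 0.0357 * 1000000

35700


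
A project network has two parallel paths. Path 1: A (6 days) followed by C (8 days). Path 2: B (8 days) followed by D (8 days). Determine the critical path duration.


Path 1 = 6 + 8 = 14 days
Path 2 = 8 + 8 = 16 days
Duration = max(14, 16) = 16 days

16 days


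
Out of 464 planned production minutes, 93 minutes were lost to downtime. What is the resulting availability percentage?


Formula: Availability = (Planned Time - Downtime) / Planned Time * 100
Uptime = 464 - 93 = 371 min
Availability = 371 / 464 * 100 = 80.0%

80.0%


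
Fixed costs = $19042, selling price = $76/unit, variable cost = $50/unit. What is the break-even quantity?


Formula: BEQ = Fixed Costs / (Price - Variable Cost)
Contribution margin = $76 - $50 = $26/unit
BEQ = ceil($19042 / $26/unit) = ceil(732.38) = 733 units

733 units


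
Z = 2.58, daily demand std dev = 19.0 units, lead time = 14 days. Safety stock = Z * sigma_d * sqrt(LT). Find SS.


Formula: SS = z * sigma_d * sqrt(LT)
sqrt(LT) = sqrt(14) = 3.7417
SS = 2.58 * 19.0 * 3.7417
SS = 183.4 units

183.4 units


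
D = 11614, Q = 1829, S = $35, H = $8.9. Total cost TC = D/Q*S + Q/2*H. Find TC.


TC = 11614/1829 * 35 + 1829/2 * 8.9

$8361.30


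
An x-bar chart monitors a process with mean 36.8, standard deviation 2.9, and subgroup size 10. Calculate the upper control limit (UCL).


UCL = 36.8 + 3 * 2.9 / sqrt(10)

39.55


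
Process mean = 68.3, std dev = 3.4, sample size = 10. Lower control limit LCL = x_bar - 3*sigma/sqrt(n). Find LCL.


LCL = 68.3 - 3 * 3.4 / sqrt(10)

65.07


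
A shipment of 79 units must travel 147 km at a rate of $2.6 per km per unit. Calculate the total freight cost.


TC = dist * cost * units = 147 * 2.6 * 79 = $30193.80

$30193.80


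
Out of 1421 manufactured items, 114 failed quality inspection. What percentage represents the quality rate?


Formula: Quality Rate = Good Pieces / Total Pieces * 100
Good pieces = 1421 - 114 = 1307
QR = 1307 / 1421 * 100 = 92.0%

92.0%


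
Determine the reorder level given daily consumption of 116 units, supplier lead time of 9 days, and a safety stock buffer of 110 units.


Formula: ROP = (Daily Demand * Lead Time) + Safety Stock
Demand during lead time = 116 * 9 = 1044 units
ROP = 1044 + 110 = 1154 units

1154 units


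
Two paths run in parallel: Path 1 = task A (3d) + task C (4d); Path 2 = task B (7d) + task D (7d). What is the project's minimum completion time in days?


Path 1 = 3 + 4 = 7 days
Path 2 = 7 + 7 = 14 days
Duration = max(7, 14) = 14 days

14 days


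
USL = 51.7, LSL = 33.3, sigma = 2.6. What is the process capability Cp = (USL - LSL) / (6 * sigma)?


Cp = (51.7 - 33.3) / (6 * 2.6)

1.18


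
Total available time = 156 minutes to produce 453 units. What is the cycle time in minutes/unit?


Formula: CT = Available Time / Number of Units
CT = 156 min / 453 units
CT = 0.34 min/unit

0.34 min/unit


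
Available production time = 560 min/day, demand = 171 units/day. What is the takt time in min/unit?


Formula: Takt Time = Available Production Time / Customer Demand
Takt = 560 min/day / 171 units/day
Takt = 3.27 min/unit

3.27 min/unit


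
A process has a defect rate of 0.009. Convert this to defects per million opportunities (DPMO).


DPMO = defect_rate * 1000000 = 0.009 * 1000000

9000


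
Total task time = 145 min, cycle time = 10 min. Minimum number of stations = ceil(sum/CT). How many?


Formula: N_min = ceil(Sum of Task Times / Cycle Time)
N_min = ceil(145 min / 10 min) = ceil(14.5)
N_min = 15 stations

15


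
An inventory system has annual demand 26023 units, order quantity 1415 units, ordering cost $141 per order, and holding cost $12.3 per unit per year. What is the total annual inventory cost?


TC = 26023/1415 * 141 + 1415/2 * 12.3

$11295.35


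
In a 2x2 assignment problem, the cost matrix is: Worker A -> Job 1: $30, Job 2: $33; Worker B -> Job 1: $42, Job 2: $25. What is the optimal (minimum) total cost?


Option 1: A->1 + B->2 = $30 + $25 = $55
Option 2: A->2 + B->1 = $33 + $42 = $75
Min cost = min($55, $75) = $55

$55


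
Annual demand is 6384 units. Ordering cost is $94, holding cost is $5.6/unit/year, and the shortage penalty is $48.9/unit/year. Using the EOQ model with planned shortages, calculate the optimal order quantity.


Formula: EOQ* = sqrt(2DS/H) * sqrt((H+P)/P)
Base EOQ = sqrt(2*6384*94/5.6) = 462.95 units
Correction = sqrt((5.6+48.9)/48.9) = 1.05571
EOQ* = 462.95 * 1.05571 = 488.7 units

488.7 units


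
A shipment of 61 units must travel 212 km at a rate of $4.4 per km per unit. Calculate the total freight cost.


TC = dist * cost * units = 212 * 4.4 * 61 = $56900.80

$56900.80


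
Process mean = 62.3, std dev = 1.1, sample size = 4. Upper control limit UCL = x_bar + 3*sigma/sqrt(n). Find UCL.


UCL = 62.3 + 3 * 1.1 / sqrt(4)

63.95


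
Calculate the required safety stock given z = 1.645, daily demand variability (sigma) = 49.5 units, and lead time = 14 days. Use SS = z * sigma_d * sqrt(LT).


Formula: SS = z * sigma_d * sqrt(LT)
sqrt(LT) = sqrt(14) = 3.7417
SS = 1.645 * 49.5 * 3.7417
SS = 304.7 units

304.7 units


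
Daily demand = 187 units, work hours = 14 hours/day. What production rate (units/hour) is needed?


Formula: Production Rate = Daily Demand / Available Hours
Rate = 187 units/day / 14 hours/day
Rate = 13.4 units/hour

13.4 units/hour


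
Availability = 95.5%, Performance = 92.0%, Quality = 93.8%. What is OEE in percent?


Formula: OEE = Availability * Performance * Quality / 10000
A * P = 95.5% * 92.0% / 100 = 87.86%
OEE = 87.86% * 93.8% / 100 = 82.4%

82.4%


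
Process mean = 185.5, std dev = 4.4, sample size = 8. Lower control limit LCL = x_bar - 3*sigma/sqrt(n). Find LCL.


LCL = 185.5 - 3 * 4.4 / sqrt(8)

180.83


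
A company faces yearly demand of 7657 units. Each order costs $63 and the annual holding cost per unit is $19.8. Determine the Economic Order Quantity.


Formula: EOQ = sqrt(2 * D * S / H)
Numerator: 2 * 7657 * 63 = 964782
2DS/H = 964782 / 19.8 = 48726.4
EOQ = sqrt(48726.4) = 220.7 units

220.7 units


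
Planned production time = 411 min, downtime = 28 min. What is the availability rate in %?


Formula: Availability = (Planned Time - Downtime) / Planned Time * 100
Uptime = 411 - 28 = 383 min
Availability = 383 / 411 * 100 = 93.2%

93.2%


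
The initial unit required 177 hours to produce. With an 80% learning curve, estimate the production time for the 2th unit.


Formula: T_n = T_1 * (learning_rate)^(log2(n)) where learning_rate = rate/100
Doublings = log2(2) = 1
T_n = 177 * 0.8^1
T_n = 177 * 0.8 = 141.6 hours

141.6 hours


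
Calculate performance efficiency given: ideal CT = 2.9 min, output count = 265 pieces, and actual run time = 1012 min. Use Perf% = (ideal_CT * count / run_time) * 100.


Formula: Performance = (Ideal CT * Total Count) / Run Time * 100
Ideal output time = 2.9 * 265 = 768.5 min
Performance = 768.5 / 1012 * 100 = 75.9%

75.9%


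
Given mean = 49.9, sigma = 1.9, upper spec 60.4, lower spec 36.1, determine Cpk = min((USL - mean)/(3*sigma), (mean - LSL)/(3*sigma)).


Cpu = (60.4 - 49.9) / (3 * 1.9) = 1.84
Cpl = (49.9 - 36.1) / (3 * 1.9) = 2.42
Cpk = min(1.84, 2.42) = 1.84

1.84


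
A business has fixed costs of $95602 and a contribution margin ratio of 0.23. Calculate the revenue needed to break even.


Formula: BER = Fixed Costs / Contribution Margin Ratio
BER = $95602 / 0.23
BER = $415660.87 (to the nearest cent)

$415660.87


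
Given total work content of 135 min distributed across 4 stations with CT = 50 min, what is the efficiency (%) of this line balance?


Formula: Efficiency = Sum of Task Times / (N_stations * CT) * 100
Total station capacity = 4 stations * 50 min = 200 min
Efficiency = 135 / 200 * 100 = 67.5%

67.5%


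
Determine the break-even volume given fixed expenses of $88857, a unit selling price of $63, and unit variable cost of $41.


Formula: BEQ = Fixed Costs / (Price - Variable Cost)
Contribution margin = $63 - $41 = $22/unit
BEQ = ceil($88857 / $22/unit) = ceil(4038.95) = 4039 units

4039 units


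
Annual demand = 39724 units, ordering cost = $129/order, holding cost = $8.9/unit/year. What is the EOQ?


Formula: EOQ = sqrt(2 * D * S / H)
Numerator: 2 * 39724 * 129 = 10248792
2DS/H = 10248792 / 8.9 = 1151549.7
EOQ = sqrt(1151549.7) = 1073.1 units

1073.1 units


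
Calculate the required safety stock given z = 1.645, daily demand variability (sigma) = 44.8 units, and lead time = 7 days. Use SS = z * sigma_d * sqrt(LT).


Formula: SS = z * sigma_d * sqrt(LT)
sqrt(LT) = sqrt(7) = 2.6458
SS = 1.645 * 44.8 * 2.6458
SS = 195.0 units

195.0 units


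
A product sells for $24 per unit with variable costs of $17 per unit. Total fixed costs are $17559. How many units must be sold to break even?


Formula: BEQ = Fixed Costs / (Price - Variable Cost)
Contribution margin = $24 - $17 = $7/unit
BEQ = ceil($17559 / $7/unit) = ceil(2508.43) = 2509 units

2509 units


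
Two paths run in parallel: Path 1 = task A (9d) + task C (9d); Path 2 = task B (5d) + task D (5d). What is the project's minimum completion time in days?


Path 1 = 9 + 9 = 18 days
Path 2 = 5 + 5 = 10 days
Duration = max(18, 10) = 18 days

18 days


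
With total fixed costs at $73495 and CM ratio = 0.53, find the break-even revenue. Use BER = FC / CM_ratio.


Formula: BER = Fixed Costs / Contribution Margin Ratio
BER = $73495 / 0.53
BER = $138669.81 (to the nearest cent)

$138669.81


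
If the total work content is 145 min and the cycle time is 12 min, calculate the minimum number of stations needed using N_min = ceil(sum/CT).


Formula: N_min = ceil(Sum of Task Times / Cycle Time)
N_min = ceil(145 min / 12 min) = ceil(12.0833)
N_min = 13 stations

13


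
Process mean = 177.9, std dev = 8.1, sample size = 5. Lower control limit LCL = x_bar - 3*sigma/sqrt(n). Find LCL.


LCL = 177.9 - 3 * 8.1 / sqrt(5)

167.03


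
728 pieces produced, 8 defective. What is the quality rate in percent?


Formula: Quality Rate = Good Pieces / Total Pieces * 100
Good pieces = 728 - 8 = 720
QR = 720 / 728 * 100 = 98.9%

98.9%


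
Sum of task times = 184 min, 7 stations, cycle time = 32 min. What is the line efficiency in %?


Formula: Efficiency = Sum of Task Times / (N_stations * CT) * 100
Total station capacity = 7 stations * 32 min = 224 min
Efficiency = 184 / 224 * 100 = 82.1%

82.1%


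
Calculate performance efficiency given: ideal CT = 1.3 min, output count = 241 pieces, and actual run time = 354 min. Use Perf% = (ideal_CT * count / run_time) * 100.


Formula: Performance = (Ideal CT * Total Count) / Run Time * 100
Ideal output time = 1.3 * 241 = 313.3 min
Performance = 313.3 / 354 * 100 = 88.5%

88.5%


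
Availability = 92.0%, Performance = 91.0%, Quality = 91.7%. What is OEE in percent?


Formula: OEE = Availability * Performance * Quality / 10000
A * P = 92.0% * 91.0% / 100 = 83.72%
OEE = 83.72% * 91.7% / 100 = 76.8%

76.8%


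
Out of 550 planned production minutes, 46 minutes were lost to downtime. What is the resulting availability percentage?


Formula: Availability = (Planned Time - Downtime) / Planned Time * 100
Uptime = 550 - 46 = 504 min
Availability = 504 / 550 * 100 = 91.6%

91.6%


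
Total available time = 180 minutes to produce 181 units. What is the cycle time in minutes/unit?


Formula: CT = Available Time / Number of Units
CT = 180 min / 181 units
CT = 0.99 min/unit

0.99 min/unit


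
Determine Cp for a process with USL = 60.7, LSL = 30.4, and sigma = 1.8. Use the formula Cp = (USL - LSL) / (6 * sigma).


Cp = (60.7 - 30.4) / (6 * 1.8)

2.81


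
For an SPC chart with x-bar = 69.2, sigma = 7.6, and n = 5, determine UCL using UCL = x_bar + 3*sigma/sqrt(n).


UCL = 69.2 + 3 * 7.6 / sqrt(5)

79.4


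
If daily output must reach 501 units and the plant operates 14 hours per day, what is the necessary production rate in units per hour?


Formula: Production Rate = Daily Demand / Available Hours
Rate = 501 units/day / 14 hours/day
Rate = 35.8 units/hour

35.8 units/hour


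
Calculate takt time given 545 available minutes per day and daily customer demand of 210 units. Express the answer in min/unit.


Formula: Takt Time = Available Production Time / Customer Demand
Takt = 545 min/day / 210 units/day
Takt = 2.6 min/unit

2.6 min/unit


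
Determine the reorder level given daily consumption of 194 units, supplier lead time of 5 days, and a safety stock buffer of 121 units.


Formula: ROP = (Daily Demand * Lead Time) + Safety Stock
Demand during lead time = 194 * 5 = 970 units
ROP = 970 + 121 = 1091 units

1091 units


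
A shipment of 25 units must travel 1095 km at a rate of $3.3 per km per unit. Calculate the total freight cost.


TC = dist * cost * units = 1095 * 3.3 * 25 = $90337.50

$90337.50


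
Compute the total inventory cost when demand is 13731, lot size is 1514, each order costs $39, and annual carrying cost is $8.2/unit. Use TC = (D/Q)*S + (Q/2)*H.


TC = 13731/1514 * 39 + 1514/2 * 8.2

$6561.10


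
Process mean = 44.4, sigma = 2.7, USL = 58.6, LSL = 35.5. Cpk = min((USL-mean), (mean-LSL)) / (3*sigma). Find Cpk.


Cpu = (58.6 - 44.4) / (3 * 2.7) = 1.75
Cpl = (44.4 - 35.5) / (3 * 2.7) = 1.1
Cpk = min(1.75, 1.1) = 1.1

1.1


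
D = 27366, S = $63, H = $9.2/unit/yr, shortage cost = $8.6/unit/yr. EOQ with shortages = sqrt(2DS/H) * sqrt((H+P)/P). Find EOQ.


Formula: EOQ* = sqrt(2DS/H) * sqrt((H+P)/P)
Base EOQ = sqrt(2*27366*63/9.2) = 612.21 units
Correction = sqrt((9.2+8.6)/8.6) = 1.43867
EOQ* = 612.21 * 1.43867 = 880.8 units

880.8 units


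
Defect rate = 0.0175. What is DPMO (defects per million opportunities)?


DPMO = defect_rate * 1000000 = 0.0175 * 1000000

17500


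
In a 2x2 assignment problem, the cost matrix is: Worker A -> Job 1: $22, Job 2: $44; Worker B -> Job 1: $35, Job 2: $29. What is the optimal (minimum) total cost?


Option 1: A->1 + B->2 = $22 + $29 = $51
Option 2: A->2 + B->1 = $44 + $35 = $79
Min cost = min($51, $79) = $51

$51


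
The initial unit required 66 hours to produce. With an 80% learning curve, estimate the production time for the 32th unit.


Formula: T_n = T_1 * (learning_rate)^(log2(n)) where learning_rate = rate/100
Doublings = log2(32) = 5
T_n = 66 * 0.8^5
T_n = 66 * 0.3277 = 21.6 hours

21.6 hours


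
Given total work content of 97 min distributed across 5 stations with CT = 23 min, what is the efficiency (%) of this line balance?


Formula: Efficiency = Sum of Task Times / (N_stations * CT) * 100
Total station capacity = 5 stations * 23 min = 115 min
Efficiency = 97 / 115 * 100 = 84.3%

84.3%


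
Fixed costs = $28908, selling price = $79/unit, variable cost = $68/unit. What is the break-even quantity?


Formula: BEQ = Fixed Costs / (Price - Variable Cost)
Contribution margin = $79 - $68 = $11/unit
BEQ = ceil($28908 / $11/unit) = ceil(2628.0) = 2628 units

2628 units


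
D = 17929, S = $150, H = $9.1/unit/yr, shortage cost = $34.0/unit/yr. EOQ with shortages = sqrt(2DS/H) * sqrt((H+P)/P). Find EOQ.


Formula: EOQ* = sqrt(2DS/H) * sqrt((H+P)/P)
Base EOQ = sqrt(2*17929*150/9.1) = 768.81 units
Correction = sqrt((9.1+34.0)/34.0) = 1.1259
EOQ* = 768.81 * 1.1259 = 865.6 units

865.6 units


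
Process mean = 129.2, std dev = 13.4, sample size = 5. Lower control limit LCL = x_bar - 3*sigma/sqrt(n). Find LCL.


LCL = 129.2 - 3 * 13.4 / sqrt(5)

111.22


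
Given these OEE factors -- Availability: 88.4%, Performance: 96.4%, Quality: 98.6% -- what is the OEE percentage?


Formula: OEE = Availability * Performance * Quality / 10000
A * P = 88.4% * 96.4% / 100 = 85.22%
OEE = 85.22% * 98.6% / 100 = 84.0%

84.0%


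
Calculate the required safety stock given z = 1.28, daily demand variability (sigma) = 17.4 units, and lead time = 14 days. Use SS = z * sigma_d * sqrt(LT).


Formula: SS = z * sigma_d * sqrt(LT)
sqrt(LT) = sqrt(14) = 3.7417
SS = 1.28 * 17.4 * 3.7417
SS = 83.3 units

83.3 units


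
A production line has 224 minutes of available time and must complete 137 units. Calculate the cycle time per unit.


Formula: CT = Available Time / Number of Units
CT = 224 min / 137 units
CT = 1.64 min/unit

1.64 min/unit


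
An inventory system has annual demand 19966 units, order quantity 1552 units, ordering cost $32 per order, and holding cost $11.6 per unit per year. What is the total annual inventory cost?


TC = 19966/1552 * 32 + 1552/2 * 11.6

$9413.27


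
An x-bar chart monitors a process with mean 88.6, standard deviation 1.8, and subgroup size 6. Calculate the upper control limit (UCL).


UCL = 88.6 + 3 * 1.8 / sqrt(6)

90.8


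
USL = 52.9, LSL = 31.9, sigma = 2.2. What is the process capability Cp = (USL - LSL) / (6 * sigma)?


Cp = (52.9 - 31.9) / (6 * 2.2)

1.59


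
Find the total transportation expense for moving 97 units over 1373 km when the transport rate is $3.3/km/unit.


TC = dist * cost * units = 1373 * 3.3 * 97 = $439497.30

$439497.30


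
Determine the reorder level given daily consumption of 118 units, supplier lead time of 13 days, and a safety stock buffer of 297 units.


Formula: ROP = (Daily Demand * Lead Time) + Safety Stock
Demand during lead time = 118 * 13 = 1534 units
ROP = 1534 + 297 = 1831 units

1831 units


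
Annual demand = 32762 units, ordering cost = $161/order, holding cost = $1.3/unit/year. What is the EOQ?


Formula: EOQ = sqrt(2 * D * S / H)
Numerator: 2 * 32762 * 161 = 10549364
2DS/H = 10549364 / 1.3 = 8114895.4
EOQ = sqrt(8114895.4) = 2848.7 units

2848.7 units


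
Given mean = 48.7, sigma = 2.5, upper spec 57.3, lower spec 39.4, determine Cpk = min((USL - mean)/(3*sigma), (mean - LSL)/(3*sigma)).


Cpu = (57.3 - 48.7) / (3 * 2.5) = 1.15
Cpl = (48.7 - 39.4) / (3 * 2.5) = 1.24
Cpk = min(1.15, 1.24) = 1.15

1.15


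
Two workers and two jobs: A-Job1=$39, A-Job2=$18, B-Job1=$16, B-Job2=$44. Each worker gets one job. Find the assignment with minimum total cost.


Option 1: A->1 + B->2 = $39 + $44 = $83
Option 2: A->2 + B->1 = $18 + $16 = $34
Min cost = min($83, $34) = $34

$34


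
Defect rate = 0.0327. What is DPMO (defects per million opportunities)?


DPMO = defect_rate * 1000000 = 0.0327 * 1000000

32700


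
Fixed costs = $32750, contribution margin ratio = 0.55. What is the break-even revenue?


Formula: BER = Fixed Costs / Contribution Margin Ratio
BER = $32750 / 0.55
BER = $59545.45 (to the nearest cent)

$59545.45


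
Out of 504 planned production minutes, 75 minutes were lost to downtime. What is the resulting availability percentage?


Formula: Availability = (Planned Time - Downtime) / Planned Time * 100
Uptime = 504 - 75 = 429 min
Availability = 429 / 504 * 100 = 85.1%

85.1%


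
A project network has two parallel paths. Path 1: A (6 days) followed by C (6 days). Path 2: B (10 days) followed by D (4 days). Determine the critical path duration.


Path 1 = 6 + 6 = 12 days
Path 2 = 10 + 4 = 14 days
Duration = max(12, 14) = 14 days

14 days


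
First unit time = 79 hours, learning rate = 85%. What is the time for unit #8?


Formula: T_n = T_1 * (learning_rate)^(log2(n)) where learning_rate = rate/100
Doublings = log2(8) = 3
T_n = 79 * 0.85^3
T_n = 79 * 0.6141 = 48.5 hours

48.5 hours


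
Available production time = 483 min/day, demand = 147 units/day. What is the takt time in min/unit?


Formula: Takt Time = Available Production Time / Customer Demand
Takt = 483 min/day / 147 units/day
Takt = 3.29 min/unit

3.29 min/unit


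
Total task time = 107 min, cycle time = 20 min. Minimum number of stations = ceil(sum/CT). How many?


Formula: N_min = ceil(Sum of Task Times / Cycle Time)
N_min = ceil(107 min / 20 min) = ceil(5.35)
N_min = 6 stations

6


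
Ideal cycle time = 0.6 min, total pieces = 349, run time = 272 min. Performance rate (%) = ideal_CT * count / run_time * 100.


Formula: Performance = (Ideal CT * Total Count) / Run Time * 100
Ideal output time = 0.6 * 349 = 209.4 min
Performance = 209.4 / 272 * 100 = 77.0%

77.0%


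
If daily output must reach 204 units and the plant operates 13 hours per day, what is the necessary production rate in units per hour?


Formula: Production Rate = Daily Demand / Available Hours
Rate = 204 units/day / 13 hours/day
Rate = 15.7 units/hour

15.7 units/hour


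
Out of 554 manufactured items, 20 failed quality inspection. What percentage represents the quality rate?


Formula: Quality Rate = Good Pieces / Total Pieces * 100
Good pieces = 554 - 20 = 534
QR = 534 / 554 * 100 = 96.4%

96.4%


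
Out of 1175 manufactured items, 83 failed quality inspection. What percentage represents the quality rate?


Formula: Quality Rate = Good Pieces / Total Pieces * 100
Good pieces = 1175 - 83 = 1092
QR = 1092 / 1175 * 100 = 92.9%

92.9%


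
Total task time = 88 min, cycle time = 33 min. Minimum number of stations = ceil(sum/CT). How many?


Formula: N_min = ceil(Sum of Task Times / Cycle Time)
N_min = ceil(88 min / 33 min) = ceil(2.6667)
N_min = 3 stations

3


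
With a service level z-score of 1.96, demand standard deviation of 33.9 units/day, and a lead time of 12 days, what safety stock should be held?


Formula: SS = z * sigma_d * sqrt(LT)
sqrt(LT) = sqrt(12) = 3.4641
SS = 1.96 * 33.9 * 3.4641
SS = 230.2 units

230.2 units


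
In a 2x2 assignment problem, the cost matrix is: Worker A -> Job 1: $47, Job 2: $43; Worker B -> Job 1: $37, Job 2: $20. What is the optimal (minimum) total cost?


Option 1: A->1 + B->2 = $47 + $20 = $67
Option 2: A->2 + B->1 = $43 + $37 = $80
Min cost = min($67, $80) = $67

$67


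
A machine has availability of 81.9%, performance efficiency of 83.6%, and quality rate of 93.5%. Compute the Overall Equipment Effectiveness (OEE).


Formula: OEE = Availability * Performance * Quality / 10000
A * P = 81.9% * 83.6% / 100 = 68.47%
OEE = 68.47% * 93.5% / 100 = 64.0%

64.0%


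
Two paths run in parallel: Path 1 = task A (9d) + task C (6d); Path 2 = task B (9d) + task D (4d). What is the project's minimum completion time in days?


Path 1 = 9 + 6 = 15 days
Path 2 = 9 + 4 = 13 days
Duration = max(15, 13) = 15 days

15 days


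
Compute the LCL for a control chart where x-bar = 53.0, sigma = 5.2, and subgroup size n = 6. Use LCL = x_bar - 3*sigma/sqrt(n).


LCL = 53.0 - 3 * 5.2 / sqrt(6)

46.63


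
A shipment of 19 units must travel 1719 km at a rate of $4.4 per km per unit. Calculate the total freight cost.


TC = dist * cost * units = 1719 * 4.4 * 19 = $143708.40

$143708.40


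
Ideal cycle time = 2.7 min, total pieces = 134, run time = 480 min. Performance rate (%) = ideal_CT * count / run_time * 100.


Formula: Performance = (Ideal CT * Total Count) / Run Time * 100
Ideal output time = 2.7 * 134 = 361.8 min
Performance = 361.8 / 480 * 100 = 75.4%

75.4%
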